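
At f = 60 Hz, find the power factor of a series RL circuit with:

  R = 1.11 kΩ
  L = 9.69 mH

Step 1 — Angular frequency: ω = 2π·f = 2π·60 = 377 rad/s.
Step 2 — Component impedances:
  R: Z = R = 1110 Ω
  L: Z = jωL = j·377·0.00969 = 0 + j3.653 Ω
Step 3 — Series combination: Z_total = R + L = 1110 + j3.653 Ω = 1110∠0.2° Ω.
Step 4 — Power factor: PF = cos(φ) = Re(Z)/|Z| = 1110/1110 = 1.
Step 5 — Type: Im(Z) = 3.653 ⇒ lagging (phase φ = 0.2°).

PF = 1 (lagging, φ = 0.2°)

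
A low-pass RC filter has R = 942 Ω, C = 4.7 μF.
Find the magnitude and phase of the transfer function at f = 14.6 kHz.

Step 1 — Angular frequency: ω = 2π·1.46e+04 = 9.173e+04 rad/s.
Step 2 — Transfer function: H(jω) = 1/(1 + jωRC).
Step 3 — Denominator: 1 + jωRC = 1 + j·9.173e+04·942·4.7e-06 = 1 + j406.1.
Step 4 — H = 6.062e-06 - j0.002462.
Step 5 — Magnitude: |H| = 0.002462 (-52.2 dB); phase: φ = -89.9°.

|H| = 0.002462 (-52.2 dB), φ = -89.9°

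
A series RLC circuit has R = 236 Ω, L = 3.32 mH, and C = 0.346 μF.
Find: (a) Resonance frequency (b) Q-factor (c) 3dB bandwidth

Step 1 — Resonance: ω₀ = 1/√(LC) = 1/√(0.00332·3.46e-07) = 2.95e+04 rad/s.
Step 2 — f₀ = ω₀/(2π) = 4696 Hz.
Step 3 — Series Q: Q = ω₀L/R = 2.95e+04·0.00332/236 = 0.4151.
Step 4 — Bandwidth: Δω = ω₀/Q = 7.108e+04 rad/s; BW = Δω/(2π) = 1.131e+04 Hz.

(a) f₀ = 4696 Hz  (b) Q = 0.4151  (c) BW = 1.131e+04 Hz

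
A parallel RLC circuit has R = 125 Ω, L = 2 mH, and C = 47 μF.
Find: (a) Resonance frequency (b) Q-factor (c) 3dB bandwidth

Step 1 — Resonance: ω₀ = 1/√(LC) = 1/√(0.002·4.7e-05) = 3262 rad/s.
Step 2 — f₀ = ω₀/(2π) = 519.1 Hz.
Step 3 — Parallel Q: Q = R/(ω₀L) = 125/(3262·0.002) = 19.16.
Step 4 — Bandwidth: Δω = ω₀/Q = 170.2 rad/s; BW = Δω/(2π) = 27.09 Hz.

(a) f₀ = 519.1 Hz  (b) Q = 19.16  (c) BW = 27.09 Hz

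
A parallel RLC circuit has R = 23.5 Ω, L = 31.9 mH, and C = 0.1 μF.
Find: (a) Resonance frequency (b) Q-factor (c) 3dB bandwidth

Step 1 — Resonance: ω₀ = 1/√(LC) = 1/√(0.0319·1e-07) = 1.771e+04 rad/s.
Step 2 — f₀ = ω₀/(2π) = 2818 Hz.
Step 3 — Parallel Q: Q = R/(ω₀L) = 23.5/(1.771e+04·0.0319) = 0.04161.
Step 4 — Bandwidth: Δω = ω₀/Q = 4.255e+05 rad/s; BW = Δω/(2π) = 6.773e+04 Hz.

(a) f₀ = 2818 Hz  (b) Q = 0.04161  (c) BW = 6.773e+04 Hz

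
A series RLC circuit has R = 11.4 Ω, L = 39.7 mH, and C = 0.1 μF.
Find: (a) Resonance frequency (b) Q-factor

Step 1 — Resonance condition Im(Z)=0 gives ω₀ = 1/√(LC).
Step 2 — ω₀ = 1/√(0.0397·1e-07) = 1.587e+04 rad/s.
Step 3 — f₀ = ω₀/(2π) = 2526 Hz.
Step 4 — Series Q: Q = ω₀L/R = 1.587e+04·0.0397/11.4 = 55.27.

(a) f₀ = 2526 Hz  (b) Q = 55.27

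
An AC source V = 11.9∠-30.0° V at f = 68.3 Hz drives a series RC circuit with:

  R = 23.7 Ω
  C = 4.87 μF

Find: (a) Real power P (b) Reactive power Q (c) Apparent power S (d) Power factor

Step 1 — Angular frequency: ω = 2π·f = 2π·68.3 = 429.1 rad/s.
Step 2 — Component impedances:
  R: Z = R = 23.7 Ω
  C: Z = 1/(jωC) = -j/(ω·C) = 0 - j478.5 Ω
Step 3 — Series combination: Z_total = R + C = 23.7 - j478.5 Ω = 479.1∠-87.2° Ω.
Step 4 — Source phasor: V = 11.9∠-30.0° V = 10.31 - j5.95 V.
Step 5 — Current: I = V / Z = 0.01347 + j0.02087 A = 0.02484∠57.2° A.
Step 6 — Complex power: S = V·I* = 0.01462 - j0.2952 VA.
Step 7 — Real power: P = Re(S) = 0.01462 W.
Step 8 — Reactive power: Q = Im(S) = -0.2952 VAR.
Step 9 — Apparent power: |S| = 0.2956 VA.
Step 10 — Power factor: PF = P/|S| = 0.04947 (leading).

(a) P = 0.01462 W  (b) Q = -0.2952 VAR  (c) S = 0.2956 VA  (d) PF = 0.04947 (leading)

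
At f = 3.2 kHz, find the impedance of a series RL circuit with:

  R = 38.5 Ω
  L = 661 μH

Step 1 — Angular frequency: ω = 2π·f = 2π·3200 = 2.011e+04 rad/s.
Step 2 — Component impedances:
  R: Z = R = 38.5 Ω
  L: Z = jωL = j·2.011e+04·0.000661 = 0 + j13.29 Ω
Step 3 — Series combination: Z_total = R + L = 38.5 + j13.29 Ω = 40.73∠19.0° Ω.

Z = 38.5 + j13.29 Ω = 40.73∠19.0° Ω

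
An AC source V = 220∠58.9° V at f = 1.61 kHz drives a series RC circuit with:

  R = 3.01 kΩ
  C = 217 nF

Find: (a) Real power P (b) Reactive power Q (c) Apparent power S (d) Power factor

Step 1 — Angular frequency: ω = 2π·f = 2π·1610 = 1.012e+04 rad/s.
Step 2 — Component impedances:
  R: Z = R = 3010 Ω
  C: Z = 1/(jωC) = -j/(ω·C) = 0 - j455.5 Ω
Step 3 — Series combination: Z_total = R + C = 3010 - j455.5 Ω = 3044∠-8.6° Ω.
Step 4 — Source phasor: V = 220∠58.9° V = 113.6 + j188.4 V.
Step 5 — Current: I = V / Z = 0.02765 + j0.06677 A = 0.07227∠67.5° A.
Step 6 — Complex power: S = V·I* = 15.72 - j2.379 VA.
Step 7 — Real power: P = Re(S) = 15.72 W.
Step 8 — Reactive power: Q = Im(S) = -2.379 VAR.
Step 9 — Apparent power: |S| = 15.9 VA.
Step 10 — Power factor: PF = P/|S| = 0.9887 (leading).

(a) P = 15.72 W  (b) Q = -2.379 VAR  (c) S = 15.9 VA  (d) PF = 0.9887 (leading)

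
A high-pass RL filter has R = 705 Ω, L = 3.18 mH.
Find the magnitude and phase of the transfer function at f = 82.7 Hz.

Step 1 — Angular frequency: ω = 2π·82.7 = 519.6 rad/s.
Step 2 — Transfer function: H(jω) = jωL/(R + jωL).
Step 3 — Numerator jωL = j·1.652; denominator R + jωL = 705 + j1.652.
Step 4 — H = 5.493e-06 + j0.002344.
Step 5 — Magnitude: |H| = 0.002344 (-52.6 dB); phase: φ = 89.9°.

|H| = 0.002344 (-52.6 dB), φ = 89.9°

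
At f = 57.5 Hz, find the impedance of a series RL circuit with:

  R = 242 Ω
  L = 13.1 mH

Step 1 — Angular frequency: ω = 2π·f = 2π·57.5 = 361.3 rad/s.
Step 2 — Component impedances:
  R: Z = R = 242 Ω
  L: Z = jωL = j·361.3·0.0131 = 0 + j4.733 Ω
Step 3 — Series combination: Z_total = R + L = 242 + j4.733 Ω = 242∠1.1° Ω.

Z = 242 + j4.733 Ω = 242∠1.1° Ω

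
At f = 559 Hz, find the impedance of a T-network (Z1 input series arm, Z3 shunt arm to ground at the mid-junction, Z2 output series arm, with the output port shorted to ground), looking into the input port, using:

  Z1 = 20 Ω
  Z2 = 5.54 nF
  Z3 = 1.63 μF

Step 1 — Angular frequency: ω = 2π·f = 2π·559 = 3512 rad/s.
Step 2 — Component impedances:
  Z1: Z = R = 20 Ω
  Z2: Z = 1/(jωC) = -j/(ω·C) = 0 - j5.139e+04 Ω
  Z3: Z = 1/(jωC) = -j/(ω·C) = 0 - j174.7 Ω
Step 3 — With the output port shorted to ground, the output series arm Z2 runs from the junction to ground; the shunt arm Z3 also runs from the junction to ground. They appear in parallel: Z3 || Z2 = 0 - j174.1 Ω.
Step 4 — Series with input arm Z1: Z_in = Z1 + (Z3 || Z2) = 20 - j174.1 Ω = 175.2∠-83.4° Ω.

Z = 20 - j174.1 Ω = 175.2∠-83.4° Ω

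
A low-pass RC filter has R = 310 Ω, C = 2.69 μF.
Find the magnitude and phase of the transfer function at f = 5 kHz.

Step 1 — Angular frequency: ω = 2π·5000 = 3.142e+04 rad/s.
Step 2 — Transfer function: H(jω) = 1/(1 + jωRC).
Step 3 — Denominator: 1 + jωRC = 1 + j·3.142e+04·310·2.69e-06 = 1 + j26.2.
Step 4 — H = 0.001455 - j0.03812.
Step 5 — Magnitude: |H| = 0.03814 (-28.4 dB); phase: φ = -87.8°.

|H| = 0.03814 (-28.4 dB), φ = -87.8°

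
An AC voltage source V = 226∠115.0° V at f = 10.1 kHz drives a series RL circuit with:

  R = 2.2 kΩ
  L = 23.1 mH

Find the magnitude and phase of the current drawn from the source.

Step 1 — Angular frequency: ω = 2π·f = 2π·1.01e+04 = 6.346e+04 rad/s.
Step 2 — Component impedances:
  R: Z = R = 2200 Ω
  L: Z = jωL = j·6.346e+04·0.0231 = 0 + j1466 Ω
Step 3 — Series combination: Z_total = R + L = 2200 + j1466 Ω = 2644∠33.7° Ω.
Step 4 — Source phasor: V = 226∠115.0° V = -95.51 + j204.8 V.
Step 5 — Ohm's law: I = V / Z_total = (-95.51 + j204.8) / (2200 + j1466) = 0.0129 + j0.08451 A.
Step 6 — Convert to polar: |I| = 0.08549 A, ∠I = 81.3°.

I = 0.08549∠81.3° A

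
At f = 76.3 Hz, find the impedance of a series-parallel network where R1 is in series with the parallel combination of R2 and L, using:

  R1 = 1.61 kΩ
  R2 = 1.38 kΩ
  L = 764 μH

Step 1 — Angular frequency: ω = 2π·f = 2π·76.3 = 479.4 rad/s.
Step 2 — Component impedances:
  R1: Z = R = 1610 Ω
  R2: Z = R = 1380 Ω
  L: Z = jωL = j·479.4·0.000764 = 0 + j0.3663 Ω
Step 3 — Parallel branch: R2 || L = 1/(1/R2 + 1/L) = 9.721e-05 + j0.3663 Ω.
Step 4 — Series with R1: Z_total = R1 + (R2 || L) = 1610 + j0.3663 Ω = 1610∠0.0° Ω.

Z = 1610 + j0.3663 Ω = 1610∠0.0° Ω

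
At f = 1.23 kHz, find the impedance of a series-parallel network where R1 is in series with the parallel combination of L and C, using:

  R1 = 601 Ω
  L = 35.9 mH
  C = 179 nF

Step 1 — Angular frequency: ω = 2π·f = 2π·1230 = 7728 rad/s.
Step 2 — Component impedances:
  R1: Z = R = 601 Ω
  L: Z = jωL = j·7728·0.0359 = 0 + j277.4 Ω
  C: Z = 1/(jωC) = -j/(ω·C) = 0 - j722.9 Ω
Step 3 — Parallel branch: L || C = 1/(1/L + 1/C) = 0 + j450.3 Ω.
Step 4 — Series with R1: Z_total = R1 + (L || C) = 601 + j450.3 Ω = 751∠36.8° Ω.

Z = 601 + j450.3 Ω = 751∠36.8° Ω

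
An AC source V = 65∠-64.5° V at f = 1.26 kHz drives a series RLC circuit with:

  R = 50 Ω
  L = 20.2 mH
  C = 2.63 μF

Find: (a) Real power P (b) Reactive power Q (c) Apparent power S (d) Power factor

Step 1 — Angular frequency: ω = 2π·f = 2π·1260 = 7917 rad/s.
Step 2 — Component impedances:
  R: Z = R = 50 Ω
  L: Z = jωL = j·7917·0.0202 = 0 + j159.9 Ω
  C: Z = 1/(jωC) = -j/(ω·C) = 0 - j48.03 Ω
Step 3 — Series combination: Z_total = R + L + C = 50 + j111.9 Ω = 122.6∠65.9° Ω.
Step 4 — Source phasor: V = 65∠-64.5° V = 27.98 - j58.67 V.
Step 5 — Current: I = V / Z = -0.3439 - j0.4038 A = 0.5304∠-130.4° A.
Step 6 — Complex power: S = V·I* = 14.06 + j31.47 VA.
Step 7 — Real power: P = Re(S) = 14.06 W.
Step 8 — Reactive power: Q = Im(S) = 31.47 VAR.
Step 9 — Apparent power: |S| = 34.47 VA.
Step 10 — Power factor: PF = P/|S| = 0.408 (lagging).

(a) P = 14.06 W  (b) Q = 31.47 VAR  (c) S = 34.47 VA  (d) PF = 0.408 (lagging)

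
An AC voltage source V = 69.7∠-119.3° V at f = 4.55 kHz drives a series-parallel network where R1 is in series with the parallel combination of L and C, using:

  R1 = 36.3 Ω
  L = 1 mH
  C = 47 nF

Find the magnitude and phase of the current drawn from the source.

Step 1 — Angular frequency: ω = 2π·f = 2π·4550 = 2.859e+04 rad/s.
Step 2 — Component impedances:
  R1: Z = R = 36.3 Ω
  L: Z = jωL = j·2.859e+04·0.001 = 0 + j28.59 Ω
  C: Z = 1/(jωC) = -j/(ω·C) = 0 - j744.2 Ω
Step 3 — Parallel branch: L || C = 1/(1/L + 1/C) = 0 + j29.73 Ω.
Step 4 — Series with R1: Z_total = R1 + (L || C) = 36.3 + j29.73 Ω = 46.92∠39.3° Ω.
Step 5 — Source phasor: V = 69.7∠-119.3° V = -34.11 - j60.78 V.
Step 6 — Ohm's law: I = V / Z_total = (-34.11 - j60.78) / (36.3 + j29.73) = -1.383 - j0.5416 A.
Step 7 — Convert to polar: |I| = 1.485 A, ∠I = -158.6°.

I = 1.485∠-158.6° A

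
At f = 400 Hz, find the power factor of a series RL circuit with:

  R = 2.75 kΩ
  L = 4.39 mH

Step 1 — Angular frequency: ω = 2π·f = 2π·400 = 2513 rad/s.
Step 2 — Component impedances:
  R: Z = R = 2750 Ω
  L: Z = jωL = j·2513·0.00439 = 0 + j11.03 Ω
Step 3 — Series combination: Z_total = R + L = 2750 + j11.03 Ω = 2750∠0.2° Ω.
Step 4 — Power factor: PF = cos(φ) = Re(Z)/|Z| = 2750/2750 = 1.
Step 5 — Type: Im(Z) = 11.03 ⇒ lagging (phase φ = 0.2°).

PF = 1 (lagging, φ = 0.2°)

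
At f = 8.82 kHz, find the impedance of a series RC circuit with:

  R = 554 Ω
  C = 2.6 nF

Step 1 — Angular frequency: ω = 2π·f = 2π·8820 = 5.542e+04 rad/s.
Step 2 — Component impedances:
  R: Z = R = 554 Ω
  C: Z = 1/(jωC) = -j/(ω·C) = 0 - j6940 Ω
Step 3 — Series combination: Z_total = R + C = 554 - j6940 Ω = 6962∠-85.4° Ω.

Z = 554 - j6940 Ω = 6962∠-85.4° Ω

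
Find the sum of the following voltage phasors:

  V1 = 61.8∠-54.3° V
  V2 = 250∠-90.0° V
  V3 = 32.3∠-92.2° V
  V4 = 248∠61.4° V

Step 1 — Convert each phasor to rectangular form:
  V1 = 61.8·(cos(-54.3°) + j·sin(-54.3°)) = 36.06 - j50.19 V
  V2 = 250·(cos(-90.0°) + j·sin(-90.0°)) = 0 - j250 V
  V3 = 32.3·(cos(-92.2°) + j·sin(-92.2°)) = -1.24 - j32.28 V
  V4 = 248·(cos(61.4°) + j·sin(61.4°)) = 118.7 + j217.7 V
Step 2 — Sum components: V_total = 153.5 - j114.7 V.
Step 3 — Convert to polar: |V_total| = 191.7 V, ∠V_total = -36.8°.

V_total = 191.7∠-36.8° V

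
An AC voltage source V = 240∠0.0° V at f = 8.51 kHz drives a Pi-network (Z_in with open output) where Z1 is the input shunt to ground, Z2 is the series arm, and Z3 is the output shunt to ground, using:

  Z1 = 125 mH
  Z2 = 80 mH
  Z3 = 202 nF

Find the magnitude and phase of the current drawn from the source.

Step 1 — Angular frequency: ω = 2π·f = 2π·8510 = 5.347e+04 rad/s.
Step 2 — Component impedances:
  Z1: Z = jωL = j·5.347e+04·0.125 = 0 + j6684 Ω
  Z2: Z = jωL = j·5.347e+04·0.08 = 0 + j4278 Ω
  Z3: Z = 1/(jωC) = -j/(ω·C) = 0 - j92.58 Ω
Step 3 — With open output, the series arm Z2 and the output shunt Z3 appear in series to ground: Z2 + Z3 = 0 + j4185 Ω.
Step 4 — Parallel with input shunt Z1: Z_in = Z1 || (Z2 + Z3) = 0 + j2574 Ω = 2574∠90.0° Ω.
Step 5 — Source phasor: V = 240∠0.0° V = 240 V.
Step 6 — Ohm's law: I = V / Z_total = (240) / (0 + j2574) = 0 - j0.09326 A.
Step 7 — Convert to polar: |I| = 0.09326 A, ∠I = -90.0°.

I = 0.09326∠-90.0° A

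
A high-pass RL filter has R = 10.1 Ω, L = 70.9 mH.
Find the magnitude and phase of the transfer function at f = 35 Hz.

Step 1 — Angular frequency: ω = 2π·35 = 219.9 rad/s.
Step 2 — Transfer function: H(jω) = jωL/(R + jωL).
Step 3 — Numerator jωL = j·15.59; denominator R + jωL = 10.1 + j15.59.
Step 4 — H = 0.7044 + j0.4563.
Step 5 — Magnitude: |H| = 0.8393 (-1.5 dB); phase: φ = 32.9°.

|H| = 0.8393 (-1.5 dB), φ = 32.9°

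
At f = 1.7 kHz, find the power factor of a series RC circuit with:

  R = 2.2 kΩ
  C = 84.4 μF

Step 1 — Angular frequency: ω = 2π·f = 2π·1700 = 1.068e+04 rad/s.
Step 2 — Component impedances:
  R: Z = R = 2200 Ω
  C: Z = 1/(jωC) = -j/(ω·C) = 0 - j1.109 Ω
Step 3 — Series combination: Z_total = R + C = 2200 - j1.109 Ω = 2200∠-0.0° Ω.
Step 4 — Power factor: PF = cos(φ) = Re(Z)/|Z| = 2200/2200 = 1.
Step 5 — Type: Im(Z) = -1.109 ⇒ leading (phase φ = -0.0°).

PF = 1 (leading, φ = -0.0°)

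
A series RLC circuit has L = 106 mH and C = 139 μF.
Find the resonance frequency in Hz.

Step 1 — Resonance condition Im(Z)=0 gives ω₀ = 1/√(LC).
Step 2 — ω₀ = 1/√(0.106·0.000139) = 260.5 rad/s.
Step 3 — f₀ = ω₀/(2π) = 41.46 Hz.

f₀ = 41.46 Hz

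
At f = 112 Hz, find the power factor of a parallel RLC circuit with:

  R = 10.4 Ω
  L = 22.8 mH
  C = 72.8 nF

Step 1 — Angular frequency: ω = 2π·f = 2π·112 = 703.7 rad/s.
Step 2 — Component impedances:
  R: Z = R = 10.4 Ω
  L: Z = jωL = j·703.7·0.0228 = 0 + j16.04 Ω
  C: Z = 1/(jωC) = -j/(ω·C) = 0 - j1.952e+04 Ω
Step 3 — Parallel combination: 1/Z_total = 1/R + 1/L + 1/C; Z_total = 7.327 + j4.745 Ω = 8.729∠32.9° Ω.
Step 4 — Power factor: PF = cos(φ) = Re(Z)/|Z| = 7.3267/8.7292 = 0.8393.
Step 5 — Type: Im(Z) = 4.745 ⇒ lagging (phase φ = 32.9°).

PF = 0.8393 (lagging, φ = 32.9°)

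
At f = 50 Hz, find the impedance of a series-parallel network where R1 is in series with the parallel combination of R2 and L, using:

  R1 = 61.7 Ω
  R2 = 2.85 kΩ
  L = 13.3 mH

Step 1 — Angular frequency: ω = 2π·f = 2π·50 = 314.2 rad/s.
Step 2 — Component impedances:
  R1: Z = R = 61.7 Ω
  R2: Z = R = 2850 Ω
  L: Z = jωL = j·314.2·0.0133 = 0 + j4.178 Ω
Step 3 — Parallel branch: R2 || L = 1/(1/R2 + 1/L) = 0.006126 + j4.178 Ω.
Step 4 — Series with R1: Z_total = R1 + (R2 || L) = 61.71 + j4.178 Ω = 61.85∠3.9° Ω.

Z = 61.71 + j4.178 Ω = 61.85∠3.9° Ω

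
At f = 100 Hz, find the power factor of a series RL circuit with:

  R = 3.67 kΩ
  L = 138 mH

Step 1 — Angular frequency: ω = 2π·f = 2π·100 = 628.3 rad/s.
Step 2 — Component impedances:
  R: Z = R = 3670 Ω
  L: Z = jωL = j·628.3·0.138 = 0 + j86.71 Ω
Step 3 — Series combination: Z_total = R + L = 3670 + j86.71 Ω = 3671∠1.4° Ω.
Step 4 — Power factor: PF = cos(φ) = Re(Z)/|Z| = 3670/3671 = 0.9997.
Step 5 — Type: Im(Z) = 86.71 ⇒ lagging (phase φ = 1.4°).

PF = 0.9997 (lagging, φ = 1.4°)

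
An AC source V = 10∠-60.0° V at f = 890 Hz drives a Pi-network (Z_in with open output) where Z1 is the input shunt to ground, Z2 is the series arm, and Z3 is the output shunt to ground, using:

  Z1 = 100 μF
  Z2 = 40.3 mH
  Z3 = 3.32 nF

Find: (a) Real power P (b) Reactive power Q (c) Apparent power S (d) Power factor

Step 1 — Angular frequency: ω = 2π·f = 2π·890 = 5592 rad/s.
Step 2 — Component impedances:
  Z1: Z = 1/(jωC) = -j/(ω·C) = 0 - j1.788 Ω
  Z2: Z = jωL = j·5592·0.0403 = 0 + j225.4 Ω
  Z3: Z = 1/(jωC) = -j/(ω·C) = 0 - j5.386e+04 Ω
Step 3 — With open output, the series arm Z2 and the output shunt Z3 appear in series to ground: Z2 + Z3 = 0 - j5.364e+04 Ω.
Step 4 — Parallel with input shunt Z1: Z_in = Z1 || (Z2 + Z3) = 0 - j1.788 Ω = 1.788∠-90.0° Ω.
Step 5 — Source phasor: V = 10∠-60.0° V = 5 - j8.66 V.
Step 6 — Current: I = V / Z = 4.843 + j2.796 A = 5.592∠30.0° A.
Step 7 — Complex power: S = V·I* = 0 - j55.92 VA.
Step 8 — Real power: P = Re(S) = 0 W.
Step 9 — Reactive power: Q = Im(S) = -55.92 VAR.
Step 10 — Apparent power: |S| = 55.92 VA.
Step 11 — Power factor: PF = P/|S| = 0 (leading).

(a) P = 0 W  (b) Q = -55.92 VAR  (c) S = 55.92 VA  (d) PF = 0 (leading)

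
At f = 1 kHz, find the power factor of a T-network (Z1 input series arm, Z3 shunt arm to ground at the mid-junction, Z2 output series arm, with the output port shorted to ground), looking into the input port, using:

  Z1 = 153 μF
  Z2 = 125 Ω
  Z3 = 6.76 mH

Step 1 — Angular frequency: ω = 2π·f = 2π·1000 = 6283 rad/s.
Step 2 — Component impedances:
  Z1: Z = 1/(jωC) = -j/(ω·C) = 0 - j1.04 Ω
  Z2: Z = R = 125 Ω
  Z3: Z = jωL = j·6283·0.00676 = 0 + j42.47 Ω
Step 3 — With the output port shorted to ground, the output series arm Z2 runs from the junction to ground; the shunt arm Z3 also runs from the junction to ground. They appear in parallel: Z3 || Z2 = 12.94 + j38.08 Ω.
Step 4 — Series with input arm Z1: Z_in = Z1 + (Z3 || Z2) = 12.94 + j37.04 Ω = 39.23∠70.7° Ω.
Step 5 — Power factor: PF = cos(φ) = Re(Z)/|Z| = 12.94/39.23 = 0.3298.
Step 6 — Type: Im(Z) = 37.04 ⇒ lagging (phase φ = 70.7°).

PF = 0.3298 (lagging, φ = 70.7°)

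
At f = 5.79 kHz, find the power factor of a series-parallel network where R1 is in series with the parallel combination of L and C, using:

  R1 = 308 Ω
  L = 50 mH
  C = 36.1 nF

Step 1 — Angular frequency: ω = 2π·f = 2π·5790 = 3.638e+04 rad/s.
Step 2 — Component impedances:
  R1: Z = R = 308 Ω
  L: Z = jωL = j·3.638e+04·0.05 = 0 + j1819 Ω
  C: Z = 1/(jωC) = -j/(ω·C) = 0 - j761.4 Ω
Step 3 — Parallel branch: L || C = 1/(1/L + 1/C) = 0 - j1310 Ω.
Step 4 — Series with R1: Z_total = R1 + (L || C) = 308 - j1310 Ω = 1345∠-76.8° Ω.
Step 5 — Power factor: PF = cos(φ) = Re(Z)/|Z| = 308/1345.4 = 0.2289.
Step 6 — Type: Im(Z) = -1310 ⇒ leading (phase φ = -76.8°).

PF = 0.2289 (leading, φ = -76.8°)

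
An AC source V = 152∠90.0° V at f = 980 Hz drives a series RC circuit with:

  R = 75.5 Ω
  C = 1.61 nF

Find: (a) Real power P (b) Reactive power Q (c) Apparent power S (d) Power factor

Step 1 — Angular frequency: ω = 2π·f = 2π·980 = 6158 rad/s.
Step 2 — Component impedances:
  R: Z = R = 75.5 Ω
  C: Z = 1/(jωC) = -j/(ω·C) = 0 - j1.009e+05 Ω
Step 3 — Series combination: Z_total = R + C = 75.5 - j1.009e+05 Ω = 1.009e+05∠-90.0° Ω.
Step 4 — Source phasor: V = 152∠90.0° V = 0 + j152 V.
Step 5 — Current: I = V / Z = -0.001507 + j1.128e-06 A = 0.001507∠180.0° A.
Step 6 — Complex power: S = V·I* = 0.0001714 - j0.229 VA.
Step 7 — Real power: P = Re(S) = 0.0001714 W.
Step 8 — Reactive power: Q = Im(S) = -0.229 VAR.
Step 9 — Apparent power: |S| = 0.229 VA.
Step 10 — Power factor: PF = P/|S| = 0.0007485 (leading).

(a) P = 0.0001714 W  (b) Q = -0.229 VAR  (c) S = 0.229 VA  (d) PF = 0.0007485 (leading)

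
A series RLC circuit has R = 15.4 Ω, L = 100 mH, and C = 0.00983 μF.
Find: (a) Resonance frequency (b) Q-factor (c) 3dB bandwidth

Step 1 — Resonance condition Im(Z)=0 gives ω₀ = 1/√(LC).
Step 2 — ω₀ = 1/√(0.1·9.83e-09) = 3.19e+04 rad/s.
Step 3 — f₀ = ω₀/(2π) = 5076 Hz.
Step 4 — Series Q: Q = ω₀L/R = 3.19e+04·0.1/15.4 = 207.1.
Step 5 — 3dB bandwidth: Δω = ω₀/Q = 154 rad/s; BW = Δω/(2π) = 24.51 Hz.

(a) f₀ = 5076 Hz  (b) Q = 207.1  (c) BW = 24.51 Hz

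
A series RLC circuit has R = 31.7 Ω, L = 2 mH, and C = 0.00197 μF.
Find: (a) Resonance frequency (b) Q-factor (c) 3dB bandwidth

Step 1 — Resonance condition Im(Z)=0 gives ω₀ = 1/√(LC).
Step 2 — ω₀ = 1/√(0.002·1.97e-09) = 5.038e+05 rad/s.
Step 3 — f₀ = ω₀/(2π) = 8.018e+04 Hz.
Step 4 — Series Q: Q = ω₀L/R = 5.038e+05·0.002/31.7 = 31.79.
Step 5 — 3dB bandwidth: Δω = ω₀/Q = 1.585e+04 rad/s; BW = Δω/(2π) = 2523 Hz.

(a) f₀ = 8.018e+04 Hz  (b) Q = 31.79  (c) BW = 2523 Hz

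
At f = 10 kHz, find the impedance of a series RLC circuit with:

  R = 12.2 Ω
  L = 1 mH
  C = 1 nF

Step 1 — Angular frequency: ω = 2π·f = 2π·1e+04 = 6.283e+04 rad/s.
Step 2 — Component impedances:
  R: Z = R = 12.2 Ω
  L: Z = jωL = j·6.283e+04·0.001 = 0 + j62.83 Ω
  C: Z = 1/(jωC) = -j/(ω·C) = 0 - j1.592e+04 Ω
Step 3 — Series combination: Z_total = R + L + C = 12.2 - j1.585e+04 Ω = 1.585e+04∠-90.0° Ω.

Z = 12.2 - j1.585e+04 Ω = 1.585e+04∠-90.0° Ω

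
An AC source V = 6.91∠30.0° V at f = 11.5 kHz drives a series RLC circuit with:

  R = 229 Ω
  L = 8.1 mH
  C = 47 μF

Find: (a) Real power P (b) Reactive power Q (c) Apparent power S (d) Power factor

Step 1 — Angular frequency: ω = 2π·f = 2π·1.15e+04 = 7.226e+04 rad/s.
Step 2 — Component impedances:
  R: Z = R = 229 Ω
  L: Z = jωL = j·7.226e+04·0.0081 = 0 + j585.3 Ω
  C: Z = 1/(jωC) = -j/(ω·C) = 0 - j0.2945 Ω
Step 3 — Series combination: Z_total = R + L + C = 229 + j585 Ω = 628.2∠68.6° Ω.
Step 4 — Source phasor: V = 6.91∠30.0° V = 5.984 + j3.455 V.
Step 5 — Current: I = V / Z = 0.008594 - j0.006866 A = 0.011∠-38.6° A.
Step 6 — Complex power: S = V·I* = 0.02771 + j0.07078 VA.
Step 7 — Real power: P = Re(S) = 0.02771 W.
Step 8 — Reactive power: Q = Im(S) = 0.07078 VAR.
Step 9 — Apparent power: |S| = 0.07601 VA.
Step 10 — Power factor: PF = P/|S| = 0.3645 (lagging).

(a) P = 0.02771 W  (b) Q = 0.07078 VAR  (c) S = 0.07601 VA  (d) PF = 0.3645 (lagging)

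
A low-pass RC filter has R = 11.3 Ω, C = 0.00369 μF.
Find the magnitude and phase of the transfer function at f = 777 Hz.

Step 1 — Angular frequency: ω = 2π·777 = 4882 rad/s.
Step 2 — Transfer function: H(jω) = 1/(1 + jωRC).
Step 3 — Denominator: 1 + jωRC = 1 + j·4882·11.3·3.69e-09 = 1 + j0.0002036.
Step 4 — H = 1 - j0.0002036.
Step 5 — Magnitude: |H| = 1 (-0.0 dB); phase: φ = -0.0°.

|H| = 1 (-0.0 dB), φ = -0.0°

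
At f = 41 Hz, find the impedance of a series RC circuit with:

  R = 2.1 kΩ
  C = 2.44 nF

Step 1 — Angular frequency: ω = 2π·f = 2π·41 = 257.6 rad/s.
Step 2 — Component impedances:
  R: Z = R = 2100 Ω
  C: Z = 1/(jωC) = -j/(ω·C) = 0 - j1.591e+06 Ω
Step 3 — Series combination: Z_total = R + C = 2100 - j1.591e+06 Ω = 1.591e+06∠-89.9° Ω.

Z = 2100 - j1.591e+06 Ω = 1.591e+06∠-89.9° Ω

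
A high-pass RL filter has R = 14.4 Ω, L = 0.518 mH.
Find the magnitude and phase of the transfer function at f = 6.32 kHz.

Step 1 — Angular frequency: ω = 2π·6320 = 3.971e+04 rad/s.
Step 2 — Transfer function: H(jω) = jωL/(R + jωL).
Step 3 — Numerator jωL = j·20.57; denominator R + jωL = 14.4 + j20.57.
Step 4 — H = 0.6711 + j0.4698.
Step 5 — Magnitude: |H| = 0.8192 (-1.7 dB); phase: φ = 35.0°.

|H| = 0.8192 (-1.7 dB), φ = 35.0°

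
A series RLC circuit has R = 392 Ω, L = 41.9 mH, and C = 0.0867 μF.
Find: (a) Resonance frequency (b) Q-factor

Step 1 — Resonance condition Im(Z)=0 gives ω₀ = 1/√(LC).
Step 2 — ω₀ = 1/√(0.0419·8.67e-08) = 1.659e+04 rad/s.
Step 3 — f₀ = ω₀/(2π) = 2641 Hz.
Step 4 — Series Q: Q = ω₀L/R = 1.659e+04·0.0419/392 = 1.773.

(a) f₀ = 2641 Hz  (b) Q = 1.773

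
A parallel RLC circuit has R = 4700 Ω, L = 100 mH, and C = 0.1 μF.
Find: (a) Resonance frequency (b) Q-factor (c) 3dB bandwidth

Step 1 — Resonance: ω₀ = 1/√(LC) = 1/√(0.1·1e-07) = 1e+04 rad/s.
Step 2 — f₀ = ω₀/(2π) = 1592 Hz.
Step 3 — Parallel Q: Q = R/(ω₀L) = 4700/(1e+04·0.1) = 4.7.
Step 4 — Bandwidth: Δω = ω₀/Q = 2128 rad/s; BW = Δω/(2π) = 338.6 Hz.

(a) f₀ = 1592 Hz  (b) Q = 4.7  (c) BW = 338.6 Hz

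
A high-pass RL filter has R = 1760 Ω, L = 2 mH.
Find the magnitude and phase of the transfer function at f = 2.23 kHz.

Step 1 — Angular frequency: ω = 2π·2230 = 1.401e+04 rad/s.
Step 2 — Transfer function: H(jω) = jωL/(R + jωL).
Step 3 — Numerator jωL = j·28.02; denominator R + jωL = 1760 + j28.02.
Step 4 — H = 0.0002535 + j0.01592.
Step 5 — Magnitude: |H| = 0.01592 (-36.0 dB); phase: φ = 89.1°.

|H| = 0.01592 (-36.0 dB), φ = 89.1°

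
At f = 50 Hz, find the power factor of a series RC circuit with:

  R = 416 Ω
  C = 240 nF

Step 1 — Angular frequency: ω = 2π·f = 2π·50 = 314.2 rad/s.
Step 2 — Component impedances:
  R: Z = R = 416 Ω
  C: Z = 1/(jωC) = -j/(ω·C) = 0 - j1.326e+04 Ω
Step 3 — Series combination: Z_total = R + C = 416 - j1.326e+04 Ω = 1.327e+04∠-88.2° Ω.
Step 4 — Power factor: PF = cos(φ) = Re(Z)/|Z| = 416/1.327e+04 = 0.03135.
Step 5 — Type: Im(Z) = -1.326e+04 ⇒ leading (phase φ = -88.2°).

PF = 0.03135 (leading, φ = -88.2°)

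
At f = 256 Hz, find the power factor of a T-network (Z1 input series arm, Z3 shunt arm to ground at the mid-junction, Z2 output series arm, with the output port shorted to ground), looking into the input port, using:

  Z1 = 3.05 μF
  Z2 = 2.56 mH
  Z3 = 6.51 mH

Step 1 — Angular frequency: ω = 2π·f = 2π·256 = 1608 rad/s.
Step 2 — Component impedances:
  Z1: Z = 1/(jωC) = -j/(ω·C) = 0 - j203.8 Ω
  Z2: Z = jωL = j·1608·0.00256 = 0 + j4.118 Ω
  Z3: Z = jωL = j·1608·0.00651 = 0 + j10.47 Ω
Step 3 — With the output port shorted to ground, the output series arm Z2 runs from the junction to ground; the shunt arm Z3 also runs from the junction to ground. They appear in parallel: Z3 || Z2 = 0 + j2.956 Ω.
Step 4 — Series with input arm Z1: Z_in = Z1 + (Z3 || Z2) = 0 - j200.9 Ω = 200.9∠-90.0° Ω.
Step 5 — Power factor: PF = cos(φ) = Re(Z)/|Z| = 0/200.9 = 0.
Step 6 — Type: Im(Z) = -200.9 ⇒ leading (phase φ = -90.0°).

PF = 0 (leading, φ = -90.0°)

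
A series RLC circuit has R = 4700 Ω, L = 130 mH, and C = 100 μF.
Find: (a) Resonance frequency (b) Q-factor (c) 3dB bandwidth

Step 1 — Resonance condition Im(Z)=0 gives ω₀ = 1/√(LC).
Step 2 — ω₀ = 1/√(0.13·0.0001) = 277.4 rad/s.
Step 3 — f₀ = ω₀/(2π) = 44.14 Hz.
Step 4 — Series Q: Q = ω₀L/R = 277.4·0.13/4700 = 0.007671.
Step 5 — 3dB bandwidth: Δω = ω₀/Q = 3.615e+04 rad/s; BW = Δω/(2π) = 5754 Hz.

(a) f₀ = 44.14 Hz  (b) Q = 0.007671  (c) BW = 5754 Hz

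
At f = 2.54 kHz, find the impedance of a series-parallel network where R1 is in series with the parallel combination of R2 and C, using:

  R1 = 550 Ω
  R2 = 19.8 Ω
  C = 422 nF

Step 1 — Angular frequency: ω = 2π·f = 2π·2540 = 1.596e+04 rad/s.
Step 2 — Component impedances:
  R1: Z = R = 550 Ω
  R2: Z = R = 19.8 Ω
  C: Z = 1/(jωC) = -j/(ω·C) = 0 - j148.5 Ω
Step 3 — Parallel branch: R2 || C = 1/(1/R2 + 1/C) = 19.45 - j2.594 Ω.
Step 4 — Series with R1: Z_total = R1 + (R2 || C) = 569.5 - j2.594 Ω = 569.5∠-0.3° Ω.

Z = 569.5 - j2.594 Ω = 569.5∠-0.3° Ω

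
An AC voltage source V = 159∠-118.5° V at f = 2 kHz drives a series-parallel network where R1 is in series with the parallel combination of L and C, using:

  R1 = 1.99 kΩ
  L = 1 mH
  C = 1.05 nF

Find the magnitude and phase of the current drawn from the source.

Step 1 — Angular frequency: ω = 2π·f = 2π·2000 = 1.257e+04 rad/s.
Step 2 — Component impedances:
  R1: Z = R = 1990 Ω
  L: Z = jωL = j·1.257e+04·0.001 = 0 + j12.57 Ω
  C: Z = 1/(jωC) = -j/(ω·C) = 0 - j7.579e+04 Ω
Step 3 — Parallel branch: L || C = 1/(1/L + 1/C) = 0 + j12.57 Ω.
Step 4 — Series with R1: Z_total = R1 + (L || C) = 1990 + j12.57 Ω = 1990∠0.4° Ω.
Step 5 — Source phasor: V = 159∠-118.5° V = -75.87 - j139.7 V.
Step 6 — Ohm's law: I = V / Z_total = (-75.87 - j139.7) / (1990 + j12.57) = -0.03857 - j0.06997 A.
Step 7 — Convert to polar: |I| = 0.0799 A, ∠I = -118.9°.

I = 0.0799∠-118.9° A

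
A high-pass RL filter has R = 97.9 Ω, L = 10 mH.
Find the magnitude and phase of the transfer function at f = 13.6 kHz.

Step 1 — Angular frequency: ω = 2π·1.36e+04 = 8.545e+04 rad/s.
Step 2 — Transfer function: H(jω) = jωL/(R + jωL).
Step 3 — Numerator jωL = j·854.5; denominator R + jωL = 97.9 + j854.5.
Step 4 — H = 0.987 + j0.1131.
Step 5 — Magnitude: |H| = 0.9935 (-0.1 dB); phase: φ = 6.5°.

|H| = 0.9935 (-0.1 dB), φ = 6.5°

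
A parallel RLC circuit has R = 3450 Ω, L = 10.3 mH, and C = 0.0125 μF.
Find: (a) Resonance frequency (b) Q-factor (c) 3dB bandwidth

Step 1 — Resonance: ω₀ = 1/√(LC) = 1/√(0.0103·1.25e-08) = 8.813e+04 rad/s.
Step 2 — f₀ = ω₀/(2π) = 1.403e+04 Hz.
Step 3 — Parallel Q: Q = R/(ω₀L) = 3450/(8.813e+04·0.0103) = 3.801.
Step 4 — Bandwidth: Δω = ω₀/Q = 2.319e+04 rad/s; BW = Δω/(2π) = 3691 Hz.

(a) f₀ = 1.403e+04 Hz  (b) Q = 3.801  (c) BW = 3691 Hz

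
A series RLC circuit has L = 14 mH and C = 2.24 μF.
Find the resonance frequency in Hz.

Step 1 — Resonance condition Im(Z)=0 gives ω₀ = 1/√(LC).
Step 2 — ω₀ = 1/√(0.014·2.24e-06) = 5647 rad/s.
Step 3 — f₀ = ω₀/(2π) = 898.7 Hz.

f₀ = 898.7 Hz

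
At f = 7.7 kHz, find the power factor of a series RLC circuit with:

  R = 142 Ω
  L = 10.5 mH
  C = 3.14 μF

Step 1 — Angular frequency: ω = 2π·f = 2π·7700 = 4.838e+04 rad/s.
Step 2 — Component impedances:
  R: Z = R = 142 Ω
  L: Z = jωL = j·4.838e+04·0.0105 = 0 + j508 Ω
  C: Z = 1/(jωC) = -j/(ω·C) = 0 - j6.583 Ω
Step 3 — Series combination: Z_total = R + L + C = 142 + j501.4 Ω = 521.1∠74.2° Ω.
Step 4 — Power factor: PF = cos(φ) = Re(Z)/|Z| = 142/521.1 = 0.2725.
Step 5 — Type: Im(Z) = 501.4 ⇒ lagging (phase φ = 74.2°).

PF = 0.2725 (lagging, φ = 74.2°)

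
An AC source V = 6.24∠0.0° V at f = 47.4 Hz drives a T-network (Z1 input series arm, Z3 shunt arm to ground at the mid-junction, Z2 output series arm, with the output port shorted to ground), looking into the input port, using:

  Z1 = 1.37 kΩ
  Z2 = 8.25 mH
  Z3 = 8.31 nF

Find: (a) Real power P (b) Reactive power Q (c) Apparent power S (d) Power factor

Step 1 — Angular frequency: ω = 2π·f = 2π·47.4 = 297.8 rad/s.
Step 2 — Component impedances:
  Z1: Z = R = 1370 Ω
  Z2: Z = jωL = j·297.8·0.00825 = 0 + j2.457 Ω
  Z3: Z = 1/(jωC) = -j/(ω·C) = 0 - j4.041e+05 Ω
Step 3 — With the output port shorted to ground, the output series arm Z2 runs from the junction to ground; the shunt arm Z3 also runs from the junction to ground. They appear in parallel: Z3 || Z2 = 0 + j2.457 Ω.
Step 4 — Series with input arm Z1: Z_in = Z1 + (Z3 || Z2) = 1370 + j2.457 Ω = 1370∠0.1° Ω.
Step 5 — Source phasor: V = 6.24∠0.0° V = 6.24 V.
Step 6 — Current: I = V / Z = 0.004555 - j8.169e-06 A = 0.004555∠-0.1° A.
Step 7 — Complex power: S = V·I* = 0.02842 + j5.097e-05 VA.
Step 8 — Real power: P = Re(S) = 0.02842 W.
Step 9 — Reactive power: Q = Im(S) = 5.097e-05 VAR.
Step 10 — Apparent power: |S| = 0.02842 VA.
Step 11 — Power factor: PF = P/|S| = 1 (lagging).

(a) P = 0.02842 W  (b) Q = 5.097e-05 VAR  (c) S = 0.02842 VA  (d) PF = 1 (lagging)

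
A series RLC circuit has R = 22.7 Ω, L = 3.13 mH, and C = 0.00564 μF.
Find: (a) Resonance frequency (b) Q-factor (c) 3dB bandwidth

Step 1 — Resonance: ω₀ = 1/√(LC) = 1/√(0.00313·5.64e-09) = 2.38e+05 rad/s.
Step 2 — f₀ = ω₀/(2π) = 3.788e+04 Hz.
Step 3 — Series Q: Q = ω₀L/R = 2.38e+05·0.00313/22.7 = 32.82.
Step 4 — Bandwidth: Δω = ω₀/Q = 7252 rad/s; BW = Δω/(2π) = 1154 Hz.

(a) f₀ = 3.788e+04 Hz  (b) Q = 32.82  (c) BW = 1154 Hz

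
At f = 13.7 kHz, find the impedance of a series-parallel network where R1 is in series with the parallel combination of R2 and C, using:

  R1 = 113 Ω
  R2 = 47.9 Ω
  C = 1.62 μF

Step 1 — Angular frequency: ω = 2π·f = 2π·1.37e+04 = 8.608e+04 rad/s.
Step 2 — Component impedances:
  R1: Z = R = 113 Ω
  R2: Z = R = 47.9 Ω
  C: Z = 1/(jωC) = -j/(ω·C) = 0 - j7.171 Ω
Step 3 — Parallel branch: R2 || C = 1/(1/R2 + 1/C) = 1.05 - j7.014 Ω.
Step 4 — Series with R1: Z_total = R1 + (R2 || C) = 114.1 - j7.014 Ω = 114.3∠-3.5° Ω.

Z = 114.1 - j7.014 Ω = 114.3∠-3.5° Ω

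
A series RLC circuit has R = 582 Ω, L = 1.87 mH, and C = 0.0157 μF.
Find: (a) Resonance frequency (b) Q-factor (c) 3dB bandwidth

Step 1 — Resonance condition Im(Z)=0 gives ω₀ = 1/√(LC).
Step 2 — ω₀ = 1/√(0.00187·1.57e-08) = 1.846e+05 rad/s.
Step 3 — f₀ = ω₀/(2π) = 2.937e+04 Hz.
Step 4 — Series Q: Q = ω₀L/R = 1.846e+05·0.00187/582 = 0.593.
Step 5 — 3dB bandwidth: Δω = ω₀/Q = 3.112e+05 rad/s; BW = Δω/(2π) = 4.953e+04 Hz.

(a) f₀ = 2.937e+04 Hz  (b) Q = 0.593  (c) BW = 4.953e+04 Hz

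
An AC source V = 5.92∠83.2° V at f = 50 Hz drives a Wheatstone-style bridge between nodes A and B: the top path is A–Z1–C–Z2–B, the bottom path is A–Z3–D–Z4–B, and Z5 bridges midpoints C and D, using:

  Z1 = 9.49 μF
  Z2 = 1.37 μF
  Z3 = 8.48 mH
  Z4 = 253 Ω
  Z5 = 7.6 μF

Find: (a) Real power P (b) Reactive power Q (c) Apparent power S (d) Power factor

Step 1 — Angular frequency: ω = 2π·f = 2π·50 = 314.2 rad/s.
Step 2 — Component impedances:
  Z1: Z = 1/(jωC) = -j/(ω·C) = 0 - j335.4 Ω
  Z2: Z = 1/(jωC) = -j/(ω·C) = 0 - j2323 Ω
  Z3: Z = jωL = j·314.2·0.00848 = 0 + j2.664 Ω
  Z4: Z = R = 253 Ω
  Z5: Z = 1/(jωC) = -j/(ω·C) = 0 - j418.8 Ω
Step 3 — Bridge requires nodal analysis (the Z5 bridge couples midpoints C and D, so the two paths cannot be reduced to a simple series/parallel combination). Setting node B to ground and injecting 1 A at node A, the 3-node admittance system at A, C, D solves to V_A = Z_AB = 250.7 - j22.61 Ω = 251.8∠-5.2° Ω.
Step 4 — Source phasor: V = 5.92∠83.2° V = 0.701 + j5.878 V.
Step 5 — Current: I = V / Z = 0.0006759 + j0.0235 A = 0.02351∠88.4° A.
Step 6 — Complex power: S = V·I* = 0.1386 - j0.0125 VA.
Step 7 — Real power: P = Re(S) = 0.1386 W.
Step 8 — Reactive power: Q = Im(S) = -0.0125 VAR.
Step 9 — Apparent power: |S| = 0.1392 VA.
Step 10 — Power factor: PF = P/|S| = 0.996 (leading).

(a) P = 0.1386 W  (b) Q = -0.0125 VAR  (c) S = 0.1392 VA  (d) PF = 0.996 (leading)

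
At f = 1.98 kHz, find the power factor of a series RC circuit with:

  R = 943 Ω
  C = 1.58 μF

Step 1 — Angular frequency: ω = 2π·f = 2π·1980 = 1.244e+04 rad/s.
Step 2 — Component impedances:
  R: Z = R = 943 Ω
  C: Z = 1/(jωC) = -j/(ω·C) = 0 - j50.87 Ω
Step 3 — Series combination: Z_total = R + C = 943 - j50.87 Ω = 944.4∠-3.1° Ω.
Step 4 — Power factor: PF = cos(φ) = Re(Z)/|Z| = 943/944.4 = 0.9985.
Step 5 — Type: Im(Z) = -50.87 ⇒ leading (phase φ = -3.1°).

PF = 0.9985 (leading, φ = -3.1°)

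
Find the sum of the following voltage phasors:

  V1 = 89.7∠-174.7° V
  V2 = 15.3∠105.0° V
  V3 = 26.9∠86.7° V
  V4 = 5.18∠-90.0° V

Step 1 — Convert each phasor to rectangular form:
  V1 = 89.7·(cos(-174.7°) + j·sin(-174.7°)) = -89.32 - j8.286 V
  V2 = 15.3·(cos(105.0°) + j·sin(105.0°)) = -3.96 + j14.78 V
  V3 = 26.9·(cos(86.7°) + j·sin(86.7°)) = 1.548 + j26.86 V
  V4 = 5.18·(cos(-90.0°) + j·sin(-90.0°)) = 0 - j5.18 V
Step 2 — Sum components: V_total = -91.73 + j28.17 V.
Step 3 — Convert to polar: |V_total| = 95.96 V, ∠V_total = 162.9°.

V_total = 95.96∠162.9° V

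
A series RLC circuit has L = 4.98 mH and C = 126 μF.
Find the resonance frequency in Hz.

Step 1 — Resonance condition Im(Z)=0 gives ω₀ = 1/√(LC).
Step 2 — ω₀ = 1/√(0.00498·0.000126) = 1262 rad/s.
Step 3 — f₀ = ω₀/(2π) = 200.9 Hz.

f₀ = 200.9 Hz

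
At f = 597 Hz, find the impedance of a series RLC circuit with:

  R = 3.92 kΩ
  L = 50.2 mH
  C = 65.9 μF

Step 1 — Angular frequency: ω = 2π·f = 2π·597 = 3751 rad/s.
Step 2 — Component impedances:
  R: Z = R = 3920 Ω
  L: Z = jωL = j·3751·0.0502 = 0 + j188.3 Ω
  C: Z = 1/(jωC) = -j/(ω·C) = 0 - j4.045 Ω
Step 3 — Series combination: Z_total = R + L + C = 3920 + j184.3 Ω = 3924∠2.7° Ω.

Z = 3920 + j184.3 Ω = 3924∠2.7° Ω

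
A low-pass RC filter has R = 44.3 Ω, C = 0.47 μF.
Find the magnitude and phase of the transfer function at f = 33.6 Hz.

Step 1 — Angular frequency: ω = 2π·33.6 = 211.1 rad/s.
Step 2 — Transfer function: H(jω) = 1/(1 + jωRC).
Step 3 — Denominator: 1 + jωRC = 1 + j·211.1·44.3·4.7e-07 = 1 + j0.004396.
Step 4 — H = 1 - j0.004396.
Step 5 — Magnitude: |H| = 1 (-0.0 dB); phase: φ = -0.3°.

|H| = 1 (-0.0 dB), φ = -0.3°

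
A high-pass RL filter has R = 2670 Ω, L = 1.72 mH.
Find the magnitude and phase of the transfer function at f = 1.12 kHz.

Step 1 — Angular frequency: ω = 2π·1120 = 7037 rad/s.
Step 2 — Transfer function: H(jω) = jωL/(R + jωL).
Step 3 — Numerator jωL = j·12.1; denominator R + jωL = 2670 + j12.1.
Step 4 — H = 2.055e-05 + j0.004533.
Step 5 — Magnitude: |H| = 0.004533 (-46.9 dB); phase: φ = 89.7°.

|H| = 0.004533 (-46.9 dB), φ = 89.7°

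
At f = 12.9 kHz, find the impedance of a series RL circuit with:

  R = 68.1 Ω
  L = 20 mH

Step 1 — Angular frequency: ω = 2π·f = 2π·1.29e+04 = 8.105e+04 rad/s.
Step 2 — Component impedances:
  R: Z = R = 68.1 Ω
  L: Z = jωL = j·8.105e+04·0.02 = 0 + j1621 Ω
Step 3 — Series combination: Z_total = R + L = 68.1 + j1621 Ω = 1622∠87.6° Ω.

Z = 68.1 + j1621 Ω = 1622∠87.6° Ω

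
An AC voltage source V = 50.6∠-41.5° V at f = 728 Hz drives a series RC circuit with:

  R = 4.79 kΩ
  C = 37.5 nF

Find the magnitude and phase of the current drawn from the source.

Step 1 — Angular frequency: ω = 2π·f = 2π·728 = 4574 rad/s.
Step 2 — Component impedances:
  R: Z = R = 4790 Ω
  C: Z = 1/(jωC) = -j/(ω·C) = 0 - j5830 Ω
Step 3 — Series combination: Z_total = R + C = 4790 - j5830 Ω = 7545∠-50.6° Ω.
Step 4 — Source phasor: V = 50.6∠-41.5° V = 37.9 - j33.53 V.
Step 5 — Ohm's law: I = V / Z_total = (37.9 - j33.53) / (4790 - j5830) = 0.006622 + j0.00106 A.
Step 6 — Convert to polar: |I| = 0.006706 A, ∠I = 9.1°.

I = 0.006706∠9.1° A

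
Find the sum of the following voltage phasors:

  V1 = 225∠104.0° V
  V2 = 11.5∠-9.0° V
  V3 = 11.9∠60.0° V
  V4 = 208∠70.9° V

Step 1 — Convert each phasor to rectangular form:
  V1 = 225·(cos(104.0°) + j·sin(104.0°)) = -54.43 + j218.3 V
  V2 = 11.5·(cos(-9.0°) + j·sin(-9.0°)) = 11.36 - j1.799 V
  V3 = 11.9·(cos(60.0°) + j·sin(60.0°)) = 5.95 + j10.31 V
  V4 = 208·(cos(70.9°) + j·sin(70.9°)) = 68.06 + j196.5 V
Step 2 — Sum components: V_total = 30.94 + j423.4 V.
Step 3 — Convert to polar: |V_total| = 424.5 V, ∠V_total = 85.8°.

V_total = 424.5∠85.8° V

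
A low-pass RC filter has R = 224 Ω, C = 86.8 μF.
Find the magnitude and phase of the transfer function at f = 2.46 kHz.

Step 1 — Angular frequency: ω = 2π·2460 = 1.546e+04 rad/s.
Step 2 — Transfer function: H(jω) = 1/(1 + jωRC).
Step 3 — Denominator: 1 + jωRC = 1 + j·1.546e+04·224·8.68e-05 = 1 + j300.5.
Step 4 — H = 1.107e-05 - j0.003327.
Step 5 — Magnitude: |H| = 0.003327 (-49.6 dB); phase: φ = -89.8°.

|H| = 0.003327 (-49.6 dB), φ = -89.8°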